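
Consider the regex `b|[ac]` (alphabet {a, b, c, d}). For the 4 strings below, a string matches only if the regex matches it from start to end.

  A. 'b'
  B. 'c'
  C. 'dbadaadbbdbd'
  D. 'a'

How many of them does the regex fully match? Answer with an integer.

A → match
B → match
C → no match
D → match
Total matched: 3

3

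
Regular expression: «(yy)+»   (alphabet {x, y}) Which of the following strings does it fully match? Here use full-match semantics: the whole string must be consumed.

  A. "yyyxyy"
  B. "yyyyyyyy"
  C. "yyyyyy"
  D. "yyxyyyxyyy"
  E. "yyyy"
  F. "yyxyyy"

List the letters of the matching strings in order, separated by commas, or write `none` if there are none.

A → no match
B → match
C → match
D → no match
E → match
F → no match

B, C, E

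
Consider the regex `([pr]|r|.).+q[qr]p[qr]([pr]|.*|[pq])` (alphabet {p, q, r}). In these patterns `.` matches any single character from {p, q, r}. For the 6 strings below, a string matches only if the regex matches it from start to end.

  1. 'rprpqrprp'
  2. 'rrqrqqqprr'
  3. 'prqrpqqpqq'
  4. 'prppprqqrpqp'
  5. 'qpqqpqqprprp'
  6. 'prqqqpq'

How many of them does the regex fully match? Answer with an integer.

6

1 → match
2 → match
3 → match
4 → match
5 → match
6 → match
Total matched: 6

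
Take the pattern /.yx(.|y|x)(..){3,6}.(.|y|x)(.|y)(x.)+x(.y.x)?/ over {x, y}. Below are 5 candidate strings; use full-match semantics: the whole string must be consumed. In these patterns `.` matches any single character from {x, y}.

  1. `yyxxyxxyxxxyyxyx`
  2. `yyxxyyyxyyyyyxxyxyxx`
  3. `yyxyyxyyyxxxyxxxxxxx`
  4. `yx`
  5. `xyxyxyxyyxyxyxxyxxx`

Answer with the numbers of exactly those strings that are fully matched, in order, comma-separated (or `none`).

1, 3

1 → match
2 → no match
3 → match
4 → no match
5 → no match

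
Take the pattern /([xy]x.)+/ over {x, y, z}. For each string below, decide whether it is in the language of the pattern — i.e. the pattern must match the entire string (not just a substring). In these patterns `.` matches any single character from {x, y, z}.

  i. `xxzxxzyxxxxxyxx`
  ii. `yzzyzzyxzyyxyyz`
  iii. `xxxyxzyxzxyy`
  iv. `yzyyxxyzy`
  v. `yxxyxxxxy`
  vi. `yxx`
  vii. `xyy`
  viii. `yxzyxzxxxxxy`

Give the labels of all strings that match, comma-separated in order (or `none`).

i, v, vi, viii

i → match
ii → no match
iii. `xxxyxzyxzxyy` → no match
iv. `yzyyxxyzy` → no match
v. `yxxyxxxxy` → match
vi. `yxx` → match
vii. `xyy` → no match
viii. `yxzyxzxxxxxy` → match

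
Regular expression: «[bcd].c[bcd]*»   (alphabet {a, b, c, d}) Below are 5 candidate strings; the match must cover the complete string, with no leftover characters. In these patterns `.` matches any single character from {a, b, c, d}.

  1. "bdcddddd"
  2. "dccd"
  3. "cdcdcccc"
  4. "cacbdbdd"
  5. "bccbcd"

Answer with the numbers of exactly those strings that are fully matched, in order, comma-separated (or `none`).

1, 2, 3, 4, 5

1 → match
2 → match
3 → match
4 → match
5 → match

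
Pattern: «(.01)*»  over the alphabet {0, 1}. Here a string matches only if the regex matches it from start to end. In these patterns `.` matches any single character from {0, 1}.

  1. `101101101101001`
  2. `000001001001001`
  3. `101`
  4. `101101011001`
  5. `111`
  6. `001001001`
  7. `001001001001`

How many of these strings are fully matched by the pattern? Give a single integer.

4

1 → match
2 → no match
3. `101` → match
4. `101101011001` → no match
5. `111` → no match
6. `001001001` → match
7. `001001001001` → match
Total matched: 4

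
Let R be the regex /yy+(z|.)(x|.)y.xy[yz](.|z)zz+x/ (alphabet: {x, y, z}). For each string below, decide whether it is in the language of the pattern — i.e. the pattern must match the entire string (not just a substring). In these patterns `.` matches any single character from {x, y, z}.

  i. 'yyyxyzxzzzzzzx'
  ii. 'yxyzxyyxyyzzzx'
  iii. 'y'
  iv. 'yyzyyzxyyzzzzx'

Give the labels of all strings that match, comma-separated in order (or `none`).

iv

i → no match
ii → no match — must start with 'yy'
iii → no match — must start with 'yy'
iv → match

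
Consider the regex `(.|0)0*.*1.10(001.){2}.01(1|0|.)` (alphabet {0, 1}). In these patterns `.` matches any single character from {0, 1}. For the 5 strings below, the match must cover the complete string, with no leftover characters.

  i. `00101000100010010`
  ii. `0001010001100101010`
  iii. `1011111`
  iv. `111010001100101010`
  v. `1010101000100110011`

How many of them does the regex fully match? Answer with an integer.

2

i → no match
ii → match
iii. `1011111` → no match
iv → match
v → no match
Total matched: 2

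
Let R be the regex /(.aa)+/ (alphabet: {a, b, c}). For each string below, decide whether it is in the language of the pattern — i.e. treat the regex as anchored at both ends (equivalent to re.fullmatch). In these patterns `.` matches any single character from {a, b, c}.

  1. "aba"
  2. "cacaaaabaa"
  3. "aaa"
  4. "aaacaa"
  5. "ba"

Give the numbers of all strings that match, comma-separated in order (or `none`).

1. "aba" → no match — must end with "aa"
2. "cacaaaabaa" → no match
3. "aaa" → match
4. "aaacaa" → match
5. "ba" → no match — must end with "aa"

3, 4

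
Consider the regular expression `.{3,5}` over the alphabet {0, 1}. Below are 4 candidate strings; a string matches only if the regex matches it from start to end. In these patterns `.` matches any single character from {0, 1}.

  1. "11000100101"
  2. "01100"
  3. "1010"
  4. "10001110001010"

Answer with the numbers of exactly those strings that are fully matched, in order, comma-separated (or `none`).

2, 3

1 → no match
2 → match
3 → match
4 → no match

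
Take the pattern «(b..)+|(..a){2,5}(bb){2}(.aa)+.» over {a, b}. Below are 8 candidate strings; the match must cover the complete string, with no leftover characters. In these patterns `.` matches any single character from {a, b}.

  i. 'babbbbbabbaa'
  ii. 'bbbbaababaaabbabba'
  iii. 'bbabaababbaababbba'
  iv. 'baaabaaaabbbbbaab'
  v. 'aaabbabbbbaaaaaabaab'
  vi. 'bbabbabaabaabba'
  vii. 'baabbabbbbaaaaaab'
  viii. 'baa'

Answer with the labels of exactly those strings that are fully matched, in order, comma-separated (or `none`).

i. 'babbbbbabbaa' → match
ii → no match
iii → match
iv → match
v → match
vi → match
vii → match
viii. 'baa' → match

i, iii, iv, v, vi, vii, viii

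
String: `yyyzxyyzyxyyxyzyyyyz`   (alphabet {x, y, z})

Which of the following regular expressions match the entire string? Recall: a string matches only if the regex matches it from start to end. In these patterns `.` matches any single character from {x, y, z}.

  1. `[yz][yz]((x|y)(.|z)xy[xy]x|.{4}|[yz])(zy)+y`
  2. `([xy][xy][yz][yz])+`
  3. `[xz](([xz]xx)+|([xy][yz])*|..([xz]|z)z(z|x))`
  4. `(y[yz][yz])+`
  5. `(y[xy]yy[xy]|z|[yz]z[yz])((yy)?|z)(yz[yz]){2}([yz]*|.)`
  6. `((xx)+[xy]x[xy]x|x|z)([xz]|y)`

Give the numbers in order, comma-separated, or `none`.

1 → no match — must end with `zyy`
2 → match
3 → no match
4 → no match
5 → no match
6 → no match

2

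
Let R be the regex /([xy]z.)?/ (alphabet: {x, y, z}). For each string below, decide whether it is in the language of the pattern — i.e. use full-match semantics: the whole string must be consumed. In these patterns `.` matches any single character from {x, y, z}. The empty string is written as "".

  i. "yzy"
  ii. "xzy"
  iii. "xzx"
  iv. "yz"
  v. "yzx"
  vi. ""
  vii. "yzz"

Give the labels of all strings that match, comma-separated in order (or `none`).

i, ii, iii, v, vi, vii

i. "yzy" → match
ii. "xzy" → match
iii. "xzx" → match
iv. "yz" → no match
v. "yzx" → match
vi. "" → match
vii. "yzz" → match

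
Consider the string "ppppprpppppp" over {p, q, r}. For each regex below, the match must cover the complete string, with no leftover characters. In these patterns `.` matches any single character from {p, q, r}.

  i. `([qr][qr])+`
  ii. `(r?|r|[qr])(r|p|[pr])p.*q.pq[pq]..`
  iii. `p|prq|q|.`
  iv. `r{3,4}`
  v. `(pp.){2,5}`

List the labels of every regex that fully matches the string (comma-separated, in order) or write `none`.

v

i → no match
ii → no match
iii → no match
iv → no match — must start with "r"
v → match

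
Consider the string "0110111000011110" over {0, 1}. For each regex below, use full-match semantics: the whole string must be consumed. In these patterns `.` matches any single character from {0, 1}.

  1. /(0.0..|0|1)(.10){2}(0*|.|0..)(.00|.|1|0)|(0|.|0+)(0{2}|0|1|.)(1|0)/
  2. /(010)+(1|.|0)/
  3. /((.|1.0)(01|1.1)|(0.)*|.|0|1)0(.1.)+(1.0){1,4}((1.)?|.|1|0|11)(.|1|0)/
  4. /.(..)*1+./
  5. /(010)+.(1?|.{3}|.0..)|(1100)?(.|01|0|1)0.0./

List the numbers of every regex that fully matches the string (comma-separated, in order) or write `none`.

4

1 → no match
2 → no match — must start with "010"
3 → no match
4 → match
5 → no match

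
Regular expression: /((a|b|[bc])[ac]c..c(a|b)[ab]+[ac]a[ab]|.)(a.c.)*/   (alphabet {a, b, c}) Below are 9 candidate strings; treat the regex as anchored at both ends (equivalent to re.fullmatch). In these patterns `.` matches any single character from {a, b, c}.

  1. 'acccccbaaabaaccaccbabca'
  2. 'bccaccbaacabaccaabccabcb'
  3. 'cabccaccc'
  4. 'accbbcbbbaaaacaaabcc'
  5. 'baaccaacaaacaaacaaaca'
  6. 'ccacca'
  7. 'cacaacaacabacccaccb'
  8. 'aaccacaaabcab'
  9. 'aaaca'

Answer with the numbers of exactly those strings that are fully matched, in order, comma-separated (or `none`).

1, 2, 3, 4, 5, 7, 8, 9

1 → match
2 → match
3. 'cabccaccc' → match
4 → match
5 → match
6. 'ccacca' → no match
7 → match
8 → match
9. 'aaaca' → match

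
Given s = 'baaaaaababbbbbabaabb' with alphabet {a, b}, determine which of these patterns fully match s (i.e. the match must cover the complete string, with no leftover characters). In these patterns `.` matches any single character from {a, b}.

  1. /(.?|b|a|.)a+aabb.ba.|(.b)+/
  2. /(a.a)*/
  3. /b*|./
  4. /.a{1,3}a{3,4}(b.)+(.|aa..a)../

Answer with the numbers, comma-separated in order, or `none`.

4

1 → no match
2 → no match
3 → no match
4 → match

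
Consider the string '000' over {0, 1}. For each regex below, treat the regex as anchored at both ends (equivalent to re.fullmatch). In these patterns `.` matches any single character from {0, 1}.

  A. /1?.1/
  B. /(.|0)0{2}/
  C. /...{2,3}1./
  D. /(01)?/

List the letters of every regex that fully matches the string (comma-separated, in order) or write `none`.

B

A → no match — must end with '1'
B → match
C → no match
D → no match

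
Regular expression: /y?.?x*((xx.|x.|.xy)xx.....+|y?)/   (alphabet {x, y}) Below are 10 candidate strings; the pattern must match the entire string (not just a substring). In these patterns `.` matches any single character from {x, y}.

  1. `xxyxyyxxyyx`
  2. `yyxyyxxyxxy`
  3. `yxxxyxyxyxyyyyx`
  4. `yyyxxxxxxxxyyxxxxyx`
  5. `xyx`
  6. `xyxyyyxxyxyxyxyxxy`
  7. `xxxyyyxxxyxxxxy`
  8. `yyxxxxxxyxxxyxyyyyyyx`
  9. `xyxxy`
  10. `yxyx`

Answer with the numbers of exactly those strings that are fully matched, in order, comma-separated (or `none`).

8

1 → no match
2 → no match
3 → no match
4 → no match
5 → no match
6 → no match
7 → no match
8 → match
9 → no match
10 → no match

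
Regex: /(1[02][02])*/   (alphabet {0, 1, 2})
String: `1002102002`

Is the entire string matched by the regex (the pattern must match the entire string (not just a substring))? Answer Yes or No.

No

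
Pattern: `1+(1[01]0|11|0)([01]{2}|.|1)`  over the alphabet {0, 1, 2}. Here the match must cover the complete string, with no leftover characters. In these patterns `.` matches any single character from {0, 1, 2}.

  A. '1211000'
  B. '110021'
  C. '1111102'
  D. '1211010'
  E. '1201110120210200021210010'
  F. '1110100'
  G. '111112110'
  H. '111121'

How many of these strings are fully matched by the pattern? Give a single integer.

1

A → no match
B → no match
C → match
D → no match
E → no match
F → no match
G → no match
H → no match
Total matched: 1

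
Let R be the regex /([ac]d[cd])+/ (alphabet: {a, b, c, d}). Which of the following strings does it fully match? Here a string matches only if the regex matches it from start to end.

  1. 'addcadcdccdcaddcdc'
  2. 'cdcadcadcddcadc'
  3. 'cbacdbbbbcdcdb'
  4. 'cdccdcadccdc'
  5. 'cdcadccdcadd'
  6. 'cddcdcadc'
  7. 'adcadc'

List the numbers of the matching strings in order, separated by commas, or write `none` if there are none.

4, 5, 6, 7

1 → no match
2 → no match
3 → no match
4 → match
5 → match
6 → match
7 → match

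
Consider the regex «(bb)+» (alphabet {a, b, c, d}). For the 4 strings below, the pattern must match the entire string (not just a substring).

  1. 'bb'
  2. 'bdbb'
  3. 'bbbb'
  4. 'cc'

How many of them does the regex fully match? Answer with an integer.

2

1 → match
2 → no match — must start with 'bb'
3 → match
4 → no match — must start with 'bb'
Total matched: 2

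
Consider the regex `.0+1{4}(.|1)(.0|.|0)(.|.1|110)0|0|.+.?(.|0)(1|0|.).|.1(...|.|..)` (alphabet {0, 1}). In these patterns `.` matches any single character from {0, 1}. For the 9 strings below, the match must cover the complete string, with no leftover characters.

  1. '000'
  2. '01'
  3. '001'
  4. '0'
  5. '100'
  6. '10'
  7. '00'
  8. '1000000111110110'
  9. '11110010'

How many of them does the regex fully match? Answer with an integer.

3

1 → no match
2 → no match
3 → no match
4 → match
5 → no match
6 → no match
7 → no match
8 → match
9 → match
Total matched: 3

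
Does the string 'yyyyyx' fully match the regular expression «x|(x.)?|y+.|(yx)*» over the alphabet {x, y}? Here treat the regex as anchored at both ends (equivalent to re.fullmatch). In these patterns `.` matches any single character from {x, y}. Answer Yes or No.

Yes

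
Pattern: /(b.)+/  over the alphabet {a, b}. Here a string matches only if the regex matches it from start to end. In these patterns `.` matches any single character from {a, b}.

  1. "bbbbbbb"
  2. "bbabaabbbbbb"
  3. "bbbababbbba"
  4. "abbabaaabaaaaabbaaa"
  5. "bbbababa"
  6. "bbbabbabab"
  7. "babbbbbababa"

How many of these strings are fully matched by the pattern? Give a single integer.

2

1 → no match
2 → no match
3 → no match
4 → no match — must start with "b"
5 → match
6 → no match
7 → match
Total matched: 2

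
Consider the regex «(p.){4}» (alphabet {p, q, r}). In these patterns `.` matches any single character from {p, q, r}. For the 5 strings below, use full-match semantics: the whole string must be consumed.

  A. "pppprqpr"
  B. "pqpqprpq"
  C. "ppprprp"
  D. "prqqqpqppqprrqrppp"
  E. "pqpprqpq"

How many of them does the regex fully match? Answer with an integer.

1

A → no match
B → match
C → no match
D → no match
E → no match
Total matched: 1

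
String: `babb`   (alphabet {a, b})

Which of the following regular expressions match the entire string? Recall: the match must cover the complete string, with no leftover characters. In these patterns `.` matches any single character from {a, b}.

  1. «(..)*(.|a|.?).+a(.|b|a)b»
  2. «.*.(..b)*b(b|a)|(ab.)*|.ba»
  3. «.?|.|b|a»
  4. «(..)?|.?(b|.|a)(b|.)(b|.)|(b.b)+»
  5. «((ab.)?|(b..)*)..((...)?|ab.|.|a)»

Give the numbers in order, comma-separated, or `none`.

1, 2, 4

1 → match
2 → match
3 → no match
4 → match
5 → no match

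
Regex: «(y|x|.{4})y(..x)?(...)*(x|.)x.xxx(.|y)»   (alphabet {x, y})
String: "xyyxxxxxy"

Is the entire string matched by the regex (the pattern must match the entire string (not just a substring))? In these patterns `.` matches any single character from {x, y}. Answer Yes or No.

Yes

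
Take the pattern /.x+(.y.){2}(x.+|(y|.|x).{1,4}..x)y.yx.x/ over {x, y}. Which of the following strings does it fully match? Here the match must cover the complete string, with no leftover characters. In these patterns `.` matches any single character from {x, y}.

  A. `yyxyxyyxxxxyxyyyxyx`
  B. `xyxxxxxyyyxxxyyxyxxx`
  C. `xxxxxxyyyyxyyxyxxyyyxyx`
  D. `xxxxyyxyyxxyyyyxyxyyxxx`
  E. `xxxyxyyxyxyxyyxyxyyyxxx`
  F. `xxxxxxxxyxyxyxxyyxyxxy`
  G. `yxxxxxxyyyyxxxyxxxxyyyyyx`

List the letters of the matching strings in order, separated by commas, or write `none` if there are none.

A → no match
B → no match
C → match
D → no match
E → no match
F → no match — must end with `x`
G → no match

C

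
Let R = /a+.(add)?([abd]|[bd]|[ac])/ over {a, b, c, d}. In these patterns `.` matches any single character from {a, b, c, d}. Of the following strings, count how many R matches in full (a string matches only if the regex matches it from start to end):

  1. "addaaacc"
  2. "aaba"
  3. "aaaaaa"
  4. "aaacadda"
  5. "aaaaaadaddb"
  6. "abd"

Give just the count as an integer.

5

1 → no match
2 → match
3 → match
4 → match
5 → match
6 → match
Total matched: 5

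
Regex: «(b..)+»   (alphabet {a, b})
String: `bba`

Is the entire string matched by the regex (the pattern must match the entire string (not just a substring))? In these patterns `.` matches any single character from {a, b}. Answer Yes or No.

Yes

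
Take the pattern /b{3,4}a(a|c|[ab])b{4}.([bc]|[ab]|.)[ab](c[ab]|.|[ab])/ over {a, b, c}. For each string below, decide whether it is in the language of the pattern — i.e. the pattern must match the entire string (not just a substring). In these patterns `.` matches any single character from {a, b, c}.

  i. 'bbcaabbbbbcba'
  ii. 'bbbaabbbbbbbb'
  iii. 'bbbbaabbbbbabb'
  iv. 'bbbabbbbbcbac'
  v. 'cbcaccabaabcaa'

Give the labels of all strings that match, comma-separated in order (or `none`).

i → no match
ii → match
iii → match
iv → match
v → no match — must start with 'b'

ii, iii, iv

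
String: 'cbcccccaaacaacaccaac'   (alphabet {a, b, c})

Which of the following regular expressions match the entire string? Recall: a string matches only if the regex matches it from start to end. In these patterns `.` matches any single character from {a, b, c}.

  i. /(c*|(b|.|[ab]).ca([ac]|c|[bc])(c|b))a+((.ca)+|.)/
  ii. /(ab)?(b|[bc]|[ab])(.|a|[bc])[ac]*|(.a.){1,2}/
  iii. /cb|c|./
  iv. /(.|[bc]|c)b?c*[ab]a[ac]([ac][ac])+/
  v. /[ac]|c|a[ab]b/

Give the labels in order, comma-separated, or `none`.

ii, iv

i → no match
ii → match
iii → no match
iv → match
v → no match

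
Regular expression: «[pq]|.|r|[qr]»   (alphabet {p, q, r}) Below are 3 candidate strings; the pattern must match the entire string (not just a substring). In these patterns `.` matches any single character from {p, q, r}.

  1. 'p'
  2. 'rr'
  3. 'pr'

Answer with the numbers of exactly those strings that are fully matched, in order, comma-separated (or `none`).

1

1 → match
2 → no match
3 → no match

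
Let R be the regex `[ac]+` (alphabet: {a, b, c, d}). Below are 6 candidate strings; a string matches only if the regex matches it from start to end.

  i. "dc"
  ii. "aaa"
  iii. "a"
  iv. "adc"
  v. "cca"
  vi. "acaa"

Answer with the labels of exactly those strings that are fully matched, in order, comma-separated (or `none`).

i → no match
ii → match
iii → match
iv → no match
v → match
vi → match

ii, iii, v, vi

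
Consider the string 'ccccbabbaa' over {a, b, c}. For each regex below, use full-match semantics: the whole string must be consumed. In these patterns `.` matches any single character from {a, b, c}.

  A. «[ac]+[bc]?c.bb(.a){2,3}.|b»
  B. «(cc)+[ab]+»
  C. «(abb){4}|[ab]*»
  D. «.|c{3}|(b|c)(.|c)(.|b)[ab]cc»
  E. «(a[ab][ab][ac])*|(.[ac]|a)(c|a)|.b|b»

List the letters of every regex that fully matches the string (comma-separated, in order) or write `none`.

B

A → no match
B → match
C → no match
D → no match
E → no match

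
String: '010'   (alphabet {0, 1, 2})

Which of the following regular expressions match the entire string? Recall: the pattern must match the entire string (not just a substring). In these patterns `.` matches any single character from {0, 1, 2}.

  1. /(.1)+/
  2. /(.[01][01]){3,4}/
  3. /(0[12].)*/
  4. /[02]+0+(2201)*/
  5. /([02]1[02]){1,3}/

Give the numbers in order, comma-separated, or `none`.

1 → no match — must end with '1'
2 → no match
3 → match
4 → no match
5 → match

3, 5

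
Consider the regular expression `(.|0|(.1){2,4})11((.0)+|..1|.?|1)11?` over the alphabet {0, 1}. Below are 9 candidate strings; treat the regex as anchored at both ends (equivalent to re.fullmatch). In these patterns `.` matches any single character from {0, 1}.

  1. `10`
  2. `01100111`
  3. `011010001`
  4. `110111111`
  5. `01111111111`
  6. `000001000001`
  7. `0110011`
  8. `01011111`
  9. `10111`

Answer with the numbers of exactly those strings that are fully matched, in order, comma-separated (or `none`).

1 → no match
2 → match
3 → no match
4 → match
5 → match
6 → no match
7 → match
8 → match
9 → no match

2, 4, 5, 7, 8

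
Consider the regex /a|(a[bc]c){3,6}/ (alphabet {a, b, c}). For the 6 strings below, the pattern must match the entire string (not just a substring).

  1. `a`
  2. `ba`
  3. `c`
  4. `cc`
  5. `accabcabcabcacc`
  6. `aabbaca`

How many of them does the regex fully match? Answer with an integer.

2

1 → match
2 → no match — must start with `a`
3 → no match — must start with `a`
4 → no match — must start with `a`
5 → match
6 → no match
Total matched: 2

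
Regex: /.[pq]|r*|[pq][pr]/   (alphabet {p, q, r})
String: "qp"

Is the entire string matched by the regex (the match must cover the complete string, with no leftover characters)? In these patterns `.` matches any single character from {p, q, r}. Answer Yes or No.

Yes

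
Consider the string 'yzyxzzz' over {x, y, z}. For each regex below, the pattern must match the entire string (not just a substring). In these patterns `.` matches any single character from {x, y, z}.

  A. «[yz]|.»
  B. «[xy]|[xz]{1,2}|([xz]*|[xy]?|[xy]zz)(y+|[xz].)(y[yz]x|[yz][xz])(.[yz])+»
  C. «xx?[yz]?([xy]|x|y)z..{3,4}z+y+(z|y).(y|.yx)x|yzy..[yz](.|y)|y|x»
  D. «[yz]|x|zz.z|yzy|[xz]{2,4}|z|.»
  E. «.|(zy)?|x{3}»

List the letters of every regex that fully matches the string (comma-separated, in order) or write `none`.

A → no match
B → no match
C → match
D → no match
E → no match

C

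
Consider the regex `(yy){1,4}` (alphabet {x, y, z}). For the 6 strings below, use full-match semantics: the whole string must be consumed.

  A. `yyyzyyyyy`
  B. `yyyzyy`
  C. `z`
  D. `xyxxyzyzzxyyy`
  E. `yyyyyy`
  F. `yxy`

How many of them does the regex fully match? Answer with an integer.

A → no match
B → no match
C → no match — must start with `yy`
D → no match — must start with `yy`
E → match
F → no match — must start with `yy`
Total matched: 1

1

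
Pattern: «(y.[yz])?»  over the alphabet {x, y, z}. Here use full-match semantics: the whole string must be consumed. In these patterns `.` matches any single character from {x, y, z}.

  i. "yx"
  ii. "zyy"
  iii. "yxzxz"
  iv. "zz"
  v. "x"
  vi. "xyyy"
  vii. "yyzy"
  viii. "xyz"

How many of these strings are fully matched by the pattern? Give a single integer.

i → no match
ii → no match
iii → no match
iv → no match
v → no match
vi → no match
vii → no match
viii → no match
Total matched: 0

0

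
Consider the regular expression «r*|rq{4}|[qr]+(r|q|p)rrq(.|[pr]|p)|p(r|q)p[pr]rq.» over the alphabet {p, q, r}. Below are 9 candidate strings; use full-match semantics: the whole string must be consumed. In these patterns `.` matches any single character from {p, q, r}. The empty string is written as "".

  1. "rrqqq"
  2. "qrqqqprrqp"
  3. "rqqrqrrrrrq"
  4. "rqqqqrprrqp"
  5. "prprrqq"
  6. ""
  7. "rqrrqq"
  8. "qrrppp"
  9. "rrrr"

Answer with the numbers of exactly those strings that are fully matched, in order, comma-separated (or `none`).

2, 4, 5, 6, 7, 9

1 → no match
2 → match
3 → no match
4 → match
5 → match
6 → match
7 → match
8 → no match
9 → match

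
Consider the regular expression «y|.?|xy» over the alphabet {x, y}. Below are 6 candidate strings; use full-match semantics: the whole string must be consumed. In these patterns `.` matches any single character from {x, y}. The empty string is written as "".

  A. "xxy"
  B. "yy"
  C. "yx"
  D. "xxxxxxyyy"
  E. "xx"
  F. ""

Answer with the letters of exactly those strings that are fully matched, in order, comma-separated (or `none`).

F

A → no match
B → no match
C → no match
D → no match
E → no match
F → match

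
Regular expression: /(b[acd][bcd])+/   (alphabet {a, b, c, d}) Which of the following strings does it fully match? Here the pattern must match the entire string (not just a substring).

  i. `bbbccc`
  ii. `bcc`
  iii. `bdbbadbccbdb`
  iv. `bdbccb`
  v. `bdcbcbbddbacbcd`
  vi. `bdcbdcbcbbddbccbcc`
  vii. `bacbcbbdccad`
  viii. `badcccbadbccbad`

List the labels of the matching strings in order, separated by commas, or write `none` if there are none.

ii, iii, v, vi

i → no match
ii → match
iii → match
iv → no match
v → match
vi → match
vii → no match
viii → no match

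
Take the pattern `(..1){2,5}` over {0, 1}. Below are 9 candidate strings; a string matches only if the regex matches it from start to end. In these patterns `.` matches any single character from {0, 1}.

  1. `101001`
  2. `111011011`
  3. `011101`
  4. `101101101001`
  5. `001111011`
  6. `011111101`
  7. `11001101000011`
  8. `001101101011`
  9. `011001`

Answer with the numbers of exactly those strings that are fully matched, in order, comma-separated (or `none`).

1, 2, 3, 4, 5, 6, 8, 9

1 → match
2 → match
3 → match
4 → match
5 → match
6 → match
7 → no match
8 → match
9 → match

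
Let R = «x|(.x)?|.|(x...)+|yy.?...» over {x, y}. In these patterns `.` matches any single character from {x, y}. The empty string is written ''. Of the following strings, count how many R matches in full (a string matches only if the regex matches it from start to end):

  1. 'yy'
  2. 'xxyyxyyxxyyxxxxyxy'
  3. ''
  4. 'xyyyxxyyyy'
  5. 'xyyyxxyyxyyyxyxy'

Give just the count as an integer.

2

1. 'yy' → no match
2 → no match
3. '' → match
4. 'xyyyxxyyyy' → no match
5 → match
Total matched: 2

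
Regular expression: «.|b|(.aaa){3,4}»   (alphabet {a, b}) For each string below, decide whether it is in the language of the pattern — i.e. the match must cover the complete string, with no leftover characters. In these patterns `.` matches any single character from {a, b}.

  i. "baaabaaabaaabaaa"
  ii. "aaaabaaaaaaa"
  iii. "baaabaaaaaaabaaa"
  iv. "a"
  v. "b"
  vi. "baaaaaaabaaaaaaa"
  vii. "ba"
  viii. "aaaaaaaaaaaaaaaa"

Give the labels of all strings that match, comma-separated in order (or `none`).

i → match
ii. "aaaabaaaaaaa" → match
iii → match
iv. "a" → match
v. "b" → match
vi → match
vii. "ba" → no match
viii → match

i, ii, iii, iv, v, vi, viii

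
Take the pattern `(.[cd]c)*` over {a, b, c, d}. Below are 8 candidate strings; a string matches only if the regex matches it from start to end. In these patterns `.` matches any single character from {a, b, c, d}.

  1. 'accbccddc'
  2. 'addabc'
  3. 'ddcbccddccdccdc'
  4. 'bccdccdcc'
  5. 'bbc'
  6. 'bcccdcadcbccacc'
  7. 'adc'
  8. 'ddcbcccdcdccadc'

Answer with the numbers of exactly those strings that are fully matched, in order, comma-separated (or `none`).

1 → match
2 → no match
3 → match
4 → match
5 → no match
6 → match
7 → match
8 → match

1, 3, 4, 6, 7, 8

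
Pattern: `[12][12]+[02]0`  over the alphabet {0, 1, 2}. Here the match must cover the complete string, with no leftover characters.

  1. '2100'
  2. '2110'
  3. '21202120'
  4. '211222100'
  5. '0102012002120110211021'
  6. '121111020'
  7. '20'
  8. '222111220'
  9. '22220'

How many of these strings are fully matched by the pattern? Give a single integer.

4

1 → match
2 → no match
3 → no match
4 → match
5 → no match — must end with '0'
6 → no match
7 → no match
8 → match
9 → match
Total matched: 4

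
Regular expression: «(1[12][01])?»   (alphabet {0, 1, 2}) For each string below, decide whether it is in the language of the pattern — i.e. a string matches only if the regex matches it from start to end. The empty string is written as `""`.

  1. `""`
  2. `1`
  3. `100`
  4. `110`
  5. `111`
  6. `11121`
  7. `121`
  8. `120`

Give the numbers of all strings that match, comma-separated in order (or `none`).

1 → match
2 → no match
3 → no match
4 → match
5 → match
6 → no match
7 → match
8 → match

1, 4, 5, 7, 8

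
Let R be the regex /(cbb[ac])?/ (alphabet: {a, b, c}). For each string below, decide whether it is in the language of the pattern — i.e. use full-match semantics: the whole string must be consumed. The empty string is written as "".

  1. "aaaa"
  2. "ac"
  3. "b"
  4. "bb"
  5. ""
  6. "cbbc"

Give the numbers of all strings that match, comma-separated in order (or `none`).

5, 6

1 → no match
2 → no match
3 → no match
4 → no match
5 → match
6 → match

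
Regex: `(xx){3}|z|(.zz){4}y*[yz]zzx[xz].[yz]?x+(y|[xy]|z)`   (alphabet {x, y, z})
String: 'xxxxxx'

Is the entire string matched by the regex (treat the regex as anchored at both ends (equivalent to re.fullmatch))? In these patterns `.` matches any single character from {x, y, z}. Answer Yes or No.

Yes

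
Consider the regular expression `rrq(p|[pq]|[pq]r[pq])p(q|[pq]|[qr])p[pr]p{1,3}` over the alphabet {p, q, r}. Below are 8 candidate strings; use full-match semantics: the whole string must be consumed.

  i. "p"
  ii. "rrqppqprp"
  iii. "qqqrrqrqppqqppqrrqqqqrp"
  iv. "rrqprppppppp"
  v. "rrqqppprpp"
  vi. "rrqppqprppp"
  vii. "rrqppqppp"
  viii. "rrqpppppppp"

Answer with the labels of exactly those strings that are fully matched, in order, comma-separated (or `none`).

i → no match — must start with "rrq"
ii → match
iii → no match — must start with "rrq"
iv → match
v → match
vi → match
vii → match
viii → match

ii, iv, v, vi, vii, viii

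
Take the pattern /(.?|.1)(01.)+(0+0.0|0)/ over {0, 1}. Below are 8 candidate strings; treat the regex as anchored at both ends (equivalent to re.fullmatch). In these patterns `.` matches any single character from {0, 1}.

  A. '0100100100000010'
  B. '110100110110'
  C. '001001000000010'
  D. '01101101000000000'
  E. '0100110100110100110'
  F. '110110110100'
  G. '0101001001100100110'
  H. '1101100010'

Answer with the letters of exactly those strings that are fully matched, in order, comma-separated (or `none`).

A → match
B. '110100110110' → match
C → match
D → match
E → match
F. '110110110100' → match
G → no match
H. '1101100010' → match

A, B, C, D, E, F, H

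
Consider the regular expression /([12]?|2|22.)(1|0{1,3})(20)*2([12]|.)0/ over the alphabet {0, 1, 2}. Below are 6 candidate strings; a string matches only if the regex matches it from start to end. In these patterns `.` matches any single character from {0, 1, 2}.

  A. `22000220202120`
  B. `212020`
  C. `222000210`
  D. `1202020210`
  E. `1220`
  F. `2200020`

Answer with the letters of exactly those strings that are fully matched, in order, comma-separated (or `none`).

A → no match
B → no match
C → match
D → match
E → match
F → no match

C, D, E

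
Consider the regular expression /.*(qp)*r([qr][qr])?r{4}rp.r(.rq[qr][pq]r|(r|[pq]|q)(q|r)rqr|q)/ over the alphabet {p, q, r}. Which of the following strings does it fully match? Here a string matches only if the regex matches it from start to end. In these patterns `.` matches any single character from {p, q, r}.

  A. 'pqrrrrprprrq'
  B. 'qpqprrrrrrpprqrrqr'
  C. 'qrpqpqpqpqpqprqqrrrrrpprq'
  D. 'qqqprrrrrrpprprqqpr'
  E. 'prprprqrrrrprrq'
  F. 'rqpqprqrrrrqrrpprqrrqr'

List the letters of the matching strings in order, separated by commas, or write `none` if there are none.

A → no match
B → match
C → match
D → match
E → no match
F → no match

B, C, D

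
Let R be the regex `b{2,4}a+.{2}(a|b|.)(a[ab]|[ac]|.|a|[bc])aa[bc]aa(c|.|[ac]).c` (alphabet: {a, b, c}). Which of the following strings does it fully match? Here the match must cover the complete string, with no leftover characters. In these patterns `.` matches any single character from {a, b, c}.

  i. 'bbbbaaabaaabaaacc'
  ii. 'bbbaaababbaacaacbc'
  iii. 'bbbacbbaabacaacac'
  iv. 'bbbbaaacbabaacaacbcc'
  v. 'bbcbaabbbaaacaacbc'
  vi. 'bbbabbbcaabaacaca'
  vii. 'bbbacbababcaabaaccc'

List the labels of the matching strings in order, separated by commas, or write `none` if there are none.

i → match
ii → match
iii → no match
iv → no match
v → no match
vi → no match — must end with 'c'
vii → no match

i, ii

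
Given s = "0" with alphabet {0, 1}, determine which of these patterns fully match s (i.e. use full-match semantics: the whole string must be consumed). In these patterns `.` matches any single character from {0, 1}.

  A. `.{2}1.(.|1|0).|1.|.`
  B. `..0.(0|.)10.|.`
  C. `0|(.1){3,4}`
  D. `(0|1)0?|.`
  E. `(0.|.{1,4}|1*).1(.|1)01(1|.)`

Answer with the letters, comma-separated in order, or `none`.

A, B, C, D

A → match
B → match
C → match
D → match
E → no match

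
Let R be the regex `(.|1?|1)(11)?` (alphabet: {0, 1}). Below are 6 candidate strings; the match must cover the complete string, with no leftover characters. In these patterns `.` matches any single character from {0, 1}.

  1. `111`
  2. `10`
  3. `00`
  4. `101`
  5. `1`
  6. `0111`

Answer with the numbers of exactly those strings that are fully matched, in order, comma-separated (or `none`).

1, 5

1. `111` → match
2. `10` → no match
3. `00` → no match
4. `101` → no match
5. `1` → match
6. `0111` → no match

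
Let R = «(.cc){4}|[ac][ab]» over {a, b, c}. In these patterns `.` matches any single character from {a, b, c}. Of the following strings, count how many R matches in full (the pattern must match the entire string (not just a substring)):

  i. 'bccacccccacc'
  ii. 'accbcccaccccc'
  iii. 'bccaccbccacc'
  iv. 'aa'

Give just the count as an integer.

i → match
ii → no match
iii → match
iv → match
Total matched: 3

3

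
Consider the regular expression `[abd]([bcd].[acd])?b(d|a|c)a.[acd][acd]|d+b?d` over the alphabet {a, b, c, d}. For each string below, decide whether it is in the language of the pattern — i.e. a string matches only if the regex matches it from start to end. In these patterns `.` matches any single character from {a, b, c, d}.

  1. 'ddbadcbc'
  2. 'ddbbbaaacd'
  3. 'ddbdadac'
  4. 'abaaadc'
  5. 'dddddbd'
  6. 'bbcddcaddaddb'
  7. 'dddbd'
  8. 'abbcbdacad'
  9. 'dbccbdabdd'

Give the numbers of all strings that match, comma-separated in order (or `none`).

1 → no match
2 → no match
3 → no match
4 → match
5 → match
6 → no match
7 → match
8 → match
9 → match

4, 5, 7, 8, 9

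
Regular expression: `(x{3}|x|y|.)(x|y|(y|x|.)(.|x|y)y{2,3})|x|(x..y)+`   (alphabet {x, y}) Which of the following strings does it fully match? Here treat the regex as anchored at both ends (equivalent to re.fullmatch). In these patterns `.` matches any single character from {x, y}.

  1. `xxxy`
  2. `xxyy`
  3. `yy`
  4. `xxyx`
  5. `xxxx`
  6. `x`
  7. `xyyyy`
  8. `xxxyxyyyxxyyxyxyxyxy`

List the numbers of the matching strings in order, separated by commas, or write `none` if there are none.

1 → match
2 → match
3 → match
4 → no match
5 → match
6 → match
7 → match
8 → match

1, 2, 3, 5, 6, 7, 8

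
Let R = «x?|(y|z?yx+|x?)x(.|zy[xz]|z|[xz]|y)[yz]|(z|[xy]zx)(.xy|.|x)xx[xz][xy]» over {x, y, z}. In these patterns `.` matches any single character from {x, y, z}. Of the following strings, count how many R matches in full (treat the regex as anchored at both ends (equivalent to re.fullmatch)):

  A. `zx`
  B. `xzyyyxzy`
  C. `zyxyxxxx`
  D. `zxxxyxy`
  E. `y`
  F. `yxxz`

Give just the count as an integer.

A → no match
B → no match
C → match
D → no match
E → no match
F → match
Total matched: 2

2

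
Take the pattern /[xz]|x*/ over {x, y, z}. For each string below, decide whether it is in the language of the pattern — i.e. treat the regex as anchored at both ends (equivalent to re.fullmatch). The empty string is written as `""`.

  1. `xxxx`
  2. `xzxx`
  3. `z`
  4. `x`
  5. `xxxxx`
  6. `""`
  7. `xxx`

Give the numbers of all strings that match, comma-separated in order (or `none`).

1 → match
2 → no match
3 → match
4 → match
5 → match
6 → match
7 → match

1, 3, 4, 5, 6, 7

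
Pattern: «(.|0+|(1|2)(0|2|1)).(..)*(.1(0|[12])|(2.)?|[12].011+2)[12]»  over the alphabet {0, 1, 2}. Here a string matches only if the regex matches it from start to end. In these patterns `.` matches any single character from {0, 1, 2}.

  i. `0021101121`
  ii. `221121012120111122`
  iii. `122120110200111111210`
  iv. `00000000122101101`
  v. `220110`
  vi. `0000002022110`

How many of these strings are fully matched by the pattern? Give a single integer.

3

i → match
ii → match
iii → no match
iv → match
v → no match
vi → no match
Total matched: 3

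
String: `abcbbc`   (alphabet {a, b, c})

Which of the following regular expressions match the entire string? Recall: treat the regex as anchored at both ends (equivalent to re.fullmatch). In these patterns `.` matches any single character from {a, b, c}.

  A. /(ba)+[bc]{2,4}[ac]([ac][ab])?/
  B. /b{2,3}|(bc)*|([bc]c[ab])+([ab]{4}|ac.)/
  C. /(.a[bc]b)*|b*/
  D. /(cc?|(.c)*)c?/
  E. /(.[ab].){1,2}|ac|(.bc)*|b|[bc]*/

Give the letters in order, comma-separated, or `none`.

A → no match — must start with `ba`
B → no match
C → no match
D → no match
E → match

E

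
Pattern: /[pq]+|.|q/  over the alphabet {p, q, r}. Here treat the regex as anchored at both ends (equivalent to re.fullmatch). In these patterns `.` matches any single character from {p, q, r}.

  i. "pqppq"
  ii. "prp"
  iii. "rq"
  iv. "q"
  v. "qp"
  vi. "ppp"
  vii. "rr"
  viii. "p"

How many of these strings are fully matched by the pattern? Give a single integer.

i → match
ii → no match
iii → no match
iv → match
v → match
vi → match
vii → no match
viii → match
Total matched: 5

5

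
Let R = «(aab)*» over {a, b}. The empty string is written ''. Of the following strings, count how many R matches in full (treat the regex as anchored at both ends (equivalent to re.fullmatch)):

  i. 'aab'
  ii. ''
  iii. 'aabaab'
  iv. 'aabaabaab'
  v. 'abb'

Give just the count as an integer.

i → match
ii → match
iii → match
iv → match
v → no match
Total matched: 4

4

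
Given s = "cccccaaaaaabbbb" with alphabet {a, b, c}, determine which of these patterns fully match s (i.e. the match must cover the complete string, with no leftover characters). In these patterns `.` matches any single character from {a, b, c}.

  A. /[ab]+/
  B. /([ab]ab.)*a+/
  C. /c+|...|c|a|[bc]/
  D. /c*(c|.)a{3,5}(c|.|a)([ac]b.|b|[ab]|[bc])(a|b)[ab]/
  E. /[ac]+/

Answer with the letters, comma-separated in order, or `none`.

D

A → no match
B → no match — must end with "a"
C → no match
D → match
E → no match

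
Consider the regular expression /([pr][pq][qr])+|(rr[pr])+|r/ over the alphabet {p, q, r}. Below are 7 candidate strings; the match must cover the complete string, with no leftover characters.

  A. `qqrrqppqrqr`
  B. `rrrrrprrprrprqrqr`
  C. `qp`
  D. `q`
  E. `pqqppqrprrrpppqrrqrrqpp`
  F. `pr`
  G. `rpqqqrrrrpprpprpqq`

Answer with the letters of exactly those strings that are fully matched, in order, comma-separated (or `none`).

A → no match
B → no match
C → no match
D → no match
E → no match
F → no match
G → no match

none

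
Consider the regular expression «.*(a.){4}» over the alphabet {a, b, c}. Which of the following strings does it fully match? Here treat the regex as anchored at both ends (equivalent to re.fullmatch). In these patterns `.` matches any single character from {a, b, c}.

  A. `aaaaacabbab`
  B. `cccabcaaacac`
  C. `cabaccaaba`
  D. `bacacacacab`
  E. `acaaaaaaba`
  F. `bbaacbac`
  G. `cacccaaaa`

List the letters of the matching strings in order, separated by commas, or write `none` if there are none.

D

A → no match
B → no match
C → no match
D → match
E → no match
F → no match
G → no match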